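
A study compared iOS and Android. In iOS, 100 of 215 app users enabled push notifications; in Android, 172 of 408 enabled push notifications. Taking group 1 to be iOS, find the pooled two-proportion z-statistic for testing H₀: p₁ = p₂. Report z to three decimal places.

p̂₁ = 100/215 = 0.46512, p̂₂ = 172/408 = 0.42157.
Pooling: p̂ = 272/623 = 0.43660.
SE = √[p̂(1−p̂)(1/n₁+1/n₂)] = √[0.43660·0.56340·(1/215+1/408)] ≈ 0.041797.
z = 0.04355/0.041797 = 1.042.

z = 1.042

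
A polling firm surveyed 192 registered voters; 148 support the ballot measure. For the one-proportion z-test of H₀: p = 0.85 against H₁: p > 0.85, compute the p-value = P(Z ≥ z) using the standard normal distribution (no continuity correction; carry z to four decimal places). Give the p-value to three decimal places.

p̂ = 148/192 = 0.77083.
SE₀ = √(0.85·0.15/192) = 0.025769.
z = (p̂ − p₀)/SE = (148/192 − 0.85)/0.025769 ≈ -3.0721.
p-value = P(Z ≥ z) with z = -3.0721 → 0.999.

p-value = 0.999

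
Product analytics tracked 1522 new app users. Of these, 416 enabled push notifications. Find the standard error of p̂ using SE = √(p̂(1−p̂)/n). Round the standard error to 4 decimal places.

With x = 416 successes in n = 1522, p̂ = 0.27332.
p̂(1−p̂) = 0.198616.
SE = √(0.198616/1522) = 0.0114.

SE = 0.0114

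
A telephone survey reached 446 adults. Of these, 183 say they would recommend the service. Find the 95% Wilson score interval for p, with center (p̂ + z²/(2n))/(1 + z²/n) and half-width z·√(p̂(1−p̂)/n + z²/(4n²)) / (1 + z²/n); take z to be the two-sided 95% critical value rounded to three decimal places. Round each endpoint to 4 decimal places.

p̂ = 183/446 = 0.41031; z = 1.960, so z² = 3.841600.
Denominator 1 + z²/n = 1 + 3.841600/446 = 1.008613.
Center = (0.41031 + 0.004307)/1.008613 = 0.41108.
Radicand: p̂(1−p̂)/n + z²/(4n²) = 0.000542503 + 0.000004828 = 0.000547331.
Half-width = z·√(radicand)/denom = 1.960·0.023395/1.008613 = 0.04546.
Interval: 0.41108 ± 0.04546 → (0.3656, 0.4565).

(0.3656, 0.4565)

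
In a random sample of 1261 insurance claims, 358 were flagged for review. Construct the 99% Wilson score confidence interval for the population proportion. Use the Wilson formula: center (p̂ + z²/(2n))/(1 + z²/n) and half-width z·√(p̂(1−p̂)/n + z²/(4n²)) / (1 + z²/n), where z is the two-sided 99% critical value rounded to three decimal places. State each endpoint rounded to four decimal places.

(0.2524, 0.3177)

p̂ = 358/1261 = 0.28390; z = 2.576, so z² = 6.635776.
1 + z²/n = 1.005262.
Center = (0.28390 + 0.002631)/1.005262 = 0.28503.
Radicand: p̂(1−p̂)/n + z²/(4n²) = 0.000161222 + 0.000001043 = 0.000162265.
Half-width = 2.576·√0.000162265/1.005262 = 0.03264.
Interval: 0.28503 ± 0.03264 → (0.2524, 0.3177).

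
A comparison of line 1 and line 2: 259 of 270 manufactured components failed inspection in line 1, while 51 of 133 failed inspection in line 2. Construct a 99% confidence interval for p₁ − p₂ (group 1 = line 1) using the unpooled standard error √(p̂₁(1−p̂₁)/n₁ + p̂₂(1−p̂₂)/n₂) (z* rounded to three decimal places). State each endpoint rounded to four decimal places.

p̂₁ = 0.95926, p̂₂ = 0.38346, so the observed difference is 0.57580.
Unpooled SE = √(p̂₁(1−p̂₁)/n₁ + p̂₂(1−p̂₂)/n₂) = √(0.000144744 + 0.001777580) = 0.043844.
For 99% confidence, z* = 2.576. Margin = 2.576·0.043844 = 0.11294.
CI: 0.57580 ± 0.11294 = (0.4629, 0.6887).

(0.4629, 0.6887)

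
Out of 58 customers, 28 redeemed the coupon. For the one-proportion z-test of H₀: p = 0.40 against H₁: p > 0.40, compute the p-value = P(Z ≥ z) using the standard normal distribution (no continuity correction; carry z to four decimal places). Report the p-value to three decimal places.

p-value = 0.099

With x = 28 successes in n = 58, p̂ = 0.48276.
Null standard error: √(0.40·0.60/58) = √0.004137931 = 0.064327.
z = (p̂ − p₀)/SE = (28/58 − 0.40)/0.064327 ≈ 1.2865.
From the standard normal, P(Z ≥ z) = 0.099.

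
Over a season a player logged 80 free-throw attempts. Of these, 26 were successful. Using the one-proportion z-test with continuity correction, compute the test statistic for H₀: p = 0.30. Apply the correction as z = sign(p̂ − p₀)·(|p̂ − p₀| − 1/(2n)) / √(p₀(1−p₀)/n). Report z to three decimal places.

With x = 26 successes in n = 80, p̂ = 0.32500. p̂ − p₀ = 0.025000.
1/(2n) = 0.006250.
Corrected numerator: |0.025000| − 0.006250 = 0.018750.
Under H₀, SE = √(p₀(1−p₀)/n) = √(0.30·0.70/80) = √0.002625000 = 0.051235.
z = (+)0.018750/0.051235 = 0.366.

z = 0.366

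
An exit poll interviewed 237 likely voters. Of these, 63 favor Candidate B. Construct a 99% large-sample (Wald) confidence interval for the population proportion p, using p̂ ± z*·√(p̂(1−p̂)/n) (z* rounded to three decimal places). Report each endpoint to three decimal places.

(0.192, 0.340)

Sample proportion p̂ = 63/237 = 0.26582.
SE = √(p̂(1−p̂)/n) = √(0.195161/237) = 0.028696.
For 99% confidence, z* = 2.576.
Margin = 2.576·0.028696 = 0.07392.
CI: 0.26582 ± 0.07392 = (0.192, 0.340).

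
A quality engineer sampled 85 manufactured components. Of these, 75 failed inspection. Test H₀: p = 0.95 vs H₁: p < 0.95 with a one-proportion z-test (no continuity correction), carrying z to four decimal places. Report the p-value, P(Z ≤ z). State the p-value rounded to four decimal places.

p-value = 0.0021

Sample proportion p̂ = 75/85 = 0.88235.
SE₀ = √(0.95·0.05/85) = 0.023639.
z = (p̂ − p₀)/SE = (75/85 − 0.95)/0.023639 ≈ -2.8616.
p-value = P(Z ≤ z) with z = -2.8616 → 0.0021.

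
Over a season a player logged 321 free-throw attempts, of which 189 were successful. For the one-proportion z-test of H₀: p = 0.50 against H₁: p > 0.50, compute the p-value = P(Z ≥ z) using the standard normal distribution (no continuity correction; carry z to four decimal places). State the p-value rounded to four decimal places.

p-value = 0.0007

p̂ = 189/321 = 0.58879.
Under H₀, SE = √(p₀(1−p₀)/n) = √(0.50·0.50/321) = √0.000778816 = 0.027907.
z = (p̂ − p₀)/SE = (189/321 − 0.50)/0.027907 ≈ 3.1814.
From the standard normal, P(Z ≥ z) = 0.0007.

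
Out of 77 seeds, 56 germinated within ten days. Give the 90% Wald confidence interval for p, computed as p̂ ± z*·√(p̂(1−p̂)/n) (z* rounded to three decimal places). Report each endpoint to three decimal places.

p̂ = 56/77 = 0.72727.
Standard error of p̂: √(0.198347/77) = √0.002575936 = 0.050754.
The 90% critical value is z* = 1.645.
Margin = 1.645·0.050754 = 0.08349.
Interval: 0.72727 ± 0.08349 → (0.644, 0.811).

(0.644, 0.811)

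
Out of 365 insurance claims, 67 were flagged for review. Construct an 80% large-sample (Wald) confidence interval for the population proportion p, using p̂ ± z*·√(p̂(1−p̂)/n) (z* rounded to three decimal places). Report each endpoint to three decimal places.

(0.158, 0.210)

Sample proportion p̂ = 67/365 = 0.18356.
SE(p̂) = √(0.18356·0.81644/365) = 0.020263.
The 80% critical value is z* = 1.282.
Margin = 1.282·0.020263 = 0.02598.
So the interval runs from 0.158 to 0.210.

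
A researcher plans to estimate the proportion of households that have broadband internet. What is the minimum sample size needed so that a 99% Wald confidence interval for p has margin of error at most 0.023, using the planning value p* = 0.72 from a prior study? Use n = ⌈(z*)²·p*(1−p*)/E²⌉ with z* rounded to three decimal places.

n = 2529

For 99% confidence, z* = 2.576.
p*(1−p*) = 0.2016.
Required n before rounding: 6.635776 × 0.2016 / 0.023² = 2528.870.
⌈2528.870⌉ = 2529.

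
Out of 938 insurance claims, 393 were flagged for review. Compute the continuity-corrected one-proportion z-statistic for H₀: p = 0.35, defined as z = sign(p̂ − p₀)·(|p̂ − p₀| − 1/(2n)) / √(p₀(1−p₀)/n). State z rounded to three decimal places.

The sample proportion is 393/938 = 0.41898. p̂ − p₀ = 0.068977.
Continuity correction 1/(2n) = 1/1876 = 0.000533.
Corrected numerator: |0.068977| − 0.000533 = 0.068444.
Null standard error: √(0.35·0.65/938) = √0.000242537 = 0.015574.
z = (+)0.068444/0.015574 = 4.395.

z = 4.395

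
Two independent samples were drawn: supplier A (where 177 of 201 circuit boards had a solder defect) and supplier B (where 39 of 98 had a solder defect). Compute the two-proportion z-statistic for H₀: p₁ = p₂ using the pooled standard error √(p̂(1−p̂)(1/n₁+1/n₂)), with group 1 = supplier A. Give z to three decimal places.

z = 8.748

Sample proportions: p̂₁ = 177/201 = 0.88060 and p̂₂ = 39/98 = 0.39796.
Pooled p̂ = (177+39)/(201+98) = 216/299 = 0.72241.
Pooled SE = √[0.2005347·0.01517921] ≈ 0.055172.
z = (p̂₁ − p̂₂)/SE = (0.88060 − 0.39796)/0.055172 = 0.48264/0.055172 = 8.748.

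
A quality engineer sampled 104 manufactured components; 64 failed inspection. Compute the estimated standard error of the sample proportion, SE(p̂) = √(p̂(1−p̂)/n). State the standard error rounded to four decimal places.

With x = 64 successes in n = 104, p̂ = 0.61538.
p̂(1−p̂) = 0.61538·0.38462 = 0.236687.
SE = √(0.236687/104) = √0.002275837 = 0.0477.

SE = 0.0477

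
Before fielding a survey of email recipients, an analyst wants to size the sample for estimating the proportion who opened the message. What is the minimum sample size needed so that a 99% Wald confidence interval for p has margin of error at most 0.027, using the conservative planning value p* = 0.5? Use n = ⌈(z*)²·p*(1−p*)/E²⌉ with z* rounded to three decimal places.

z* = 2.576 at the 99% level.
p*(1−p*) = 0.50·0.50 = 0.2500.
(z*)²·p*(1−p*)/E² = 6.635776·0.2500/0.000729 = 2275.643.
⌈2275.643⌉ = 2276.

n = 2276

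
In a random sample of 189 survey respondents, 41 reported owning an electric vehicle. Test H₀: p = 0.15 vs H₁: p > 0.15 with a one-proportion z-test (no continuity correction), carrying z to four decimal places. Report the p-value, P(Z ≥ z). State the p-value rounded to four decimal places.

p̂ = 41/189 = 0.21693.
Null standard error: √(0.15·0.85/189) = √0.000674603 = 0.025973.
z = (p̂ − p₀)/SE = (41/189 − 0.15)/0.025973 ≈ 2.5769.
From the standard normal, P(Z ≥ z) = 0.0050.

p-value = 0.0050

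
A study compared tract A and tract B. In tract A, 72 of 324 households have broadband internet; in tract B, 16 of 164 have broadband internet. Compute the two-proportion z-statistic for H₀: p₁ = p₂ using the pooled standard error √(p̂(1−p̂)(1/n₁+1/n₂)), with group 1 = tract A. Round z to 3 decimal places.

Sample proportions: p̂₁ = 72/324 = 0.22222 and p̂₂ = 16/164 = 0.09756.
Pooled p̂ = (72+16)/(324+164) = 88/488 = 0.18033.
SE = √[p̂(1−p̂)(1/n₁+1/n₂)] = √[0.18033·0.81967·(1/324+1/164)] ≈ 0.036844.
z = 0.12466/0.036844 = 3.383.

z = 3.383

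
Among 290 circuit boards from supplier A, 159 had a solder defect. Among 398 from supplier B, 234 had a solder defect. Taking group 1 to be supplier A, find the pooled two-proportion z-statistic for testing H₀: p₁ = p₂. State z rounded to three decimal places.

Sample proportions: p̂₁ = 159/290 = 0.54828 and p̂₂ = 234/398 = 0.58794.
Pooling: p̂ = 393/688 = 0.57122.
SE = √[p̂(1−p̂)(1/n₁+1/n₂)] = √[0.57122·0.42878·(1/290+1/398)] ≈ 0.038210.
z = -0.03966/0.038210 = -1.038.

z = -1.038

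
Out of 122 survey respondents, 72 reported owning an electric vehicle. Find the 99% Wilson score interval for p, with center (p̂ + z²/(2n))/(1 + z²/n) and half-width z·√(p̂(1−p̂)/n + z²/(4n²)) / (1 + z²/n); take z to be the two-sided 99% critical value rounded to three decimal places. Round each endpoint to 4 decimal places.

(0.4737, 0.6973)

Here p̂ = 72/122 = 0.59016 and z = 2.576 (z² = 6.635776).
1 + z²/n = 1.054392.
Adjusted center: (0.59016 + z²/(2n))/1.054392 = 0.58551.
Radicand: p̂(1−p̂)/n + z²/(4n²) = 0.001982545 + 0.000111458 = 0.002094003.
Half-width = 2.576·√0.002094003/1.054392 = 0.11180.
So the interval runs from 0.4737 to 0.6973.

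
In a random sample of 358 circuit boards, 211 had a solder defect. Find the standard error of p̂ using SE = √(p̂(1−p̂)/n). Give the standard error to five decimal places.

SE = 0.02600

Sample proportion p̂ = 211/358 = 0.58939.
p̂(1−p̂) = 0.58939·0.41061 = 0.242009.
SE = √(0.242009/358) = √0.000676003 = 0.02600.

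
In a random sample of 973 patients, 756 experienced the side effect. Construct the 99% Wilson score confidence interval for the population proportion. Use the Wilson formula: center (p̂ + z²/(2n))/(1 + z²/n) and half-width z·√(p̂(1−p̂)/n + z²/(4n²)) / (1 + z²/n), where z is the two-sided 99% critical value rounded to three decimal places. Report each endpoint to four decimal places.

Here p̂ = 756/973 = 0.77698 and z = 2.576 (z² = 6.635776).
1 + z²/n = 1.006820.
Adjusted center: (0.77698 + z²/(2n))/1.006820 = 0.77510.
Radicand: p̂(1−p̂)/n + z²/(4n²) = 0.000178091 + 0.000001752 = 0.000179843.
Half-width = 2.576·√0.000179843/1.006820 = 0.03431.
CI: 0.77510 ± 0.03431 = (0.7408, 0.8094).

(0.7408, 0.8094)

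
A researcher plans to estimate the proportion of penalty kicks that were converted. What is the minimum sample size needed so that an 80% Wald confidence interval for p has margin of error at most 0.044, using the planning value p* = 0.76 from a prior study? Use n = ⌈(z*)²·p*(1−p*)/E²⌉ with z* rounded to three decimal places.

For 80% confidence, z* = 1.282.
p*(1−p*) = 0.1824.
(z*)²·p*(1−p*)/E² = 1.643524·0.1824/0.001936 = 154.844.
Rounding up, n = 155.

n = 155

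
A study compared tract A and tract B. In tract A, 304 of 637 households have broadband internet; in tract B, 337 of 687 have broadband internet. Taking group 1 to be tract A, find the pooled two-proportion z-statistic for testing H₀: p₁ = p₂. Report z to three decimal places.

Sample proportions: p̂₁ = 304/637 = 0.47724 and p̂₂ = 337/687 = 0.49054.
Pooling: p̂ = 641/1324 = 0.48414.
Pooled SE = √[0.2497484·0.00302546] ≈ 0.027488.
z = -0.01330/0.027488 = -0.484.

z = -0.484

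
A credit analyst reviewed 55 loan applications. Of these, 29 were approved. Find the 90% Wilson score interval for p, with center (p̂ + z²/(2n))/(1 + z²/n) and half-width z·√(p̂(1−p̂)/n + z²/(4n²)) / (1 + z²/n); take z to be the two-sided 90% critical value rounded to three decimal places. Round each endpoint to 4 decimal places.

(0.4179, 0.6341)

Here p̂ = 29/55 = 0.52727 and z = 1.645 (z² = 2.706025).
1 + z²/n = 1.049200.
Center = (0.52727 + 0.024600)/1.049200 = 0.52599.
Radicand: p̂(1−p̂)/n + z²/(4n²) = 0.004531931 + 0.000223638 = 0.004755569.
Half-width = z·√(radicand)/denom = 1.645·0.068961/1.049200 = 0.10812.
So the interval runs from 0.4179 to 0.6341.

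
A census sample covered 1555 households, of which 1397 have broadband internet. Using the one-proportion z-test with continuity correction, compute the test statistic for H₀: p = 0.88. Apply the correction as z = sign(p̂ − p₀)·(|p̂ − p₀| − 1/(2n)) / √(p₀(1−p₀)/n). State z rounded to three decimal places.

z = 2.193

With x = 1397 successes in n = 1555, p̂ = 0.89839. p̂ − p₀ = 0.018392.
1/(2n) = 0.000322.
Corrected numerator: |0.018392| − 0.000322 = 0.018070.
Null standard error: √(0.88·0.12/1555) = √0.000067910 = 0.008241.
z = +0.018070/0.008241 = 2.193.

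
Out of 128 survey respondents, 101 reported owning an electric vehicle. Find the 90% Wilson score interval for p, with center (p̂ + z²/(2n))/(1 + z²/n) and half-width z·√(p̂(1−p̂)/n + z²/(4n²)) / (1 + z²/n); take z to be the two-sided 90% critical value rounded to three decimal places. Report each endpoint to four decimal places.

Here p̂ = 101/128 = 0.78906 and z = 1.645 (z² = 2.706025).
Denominator 1 + z²/n = 1 + 2.706025/128 = 1.021141.
Center = (0.78906 + 0.010570)/1.021141 = 0.78308.
Radicand: p̂(1−p̂)/n + z²/(4n²) = 0.001300335 + 0.000041291 = 0.001341626.
Half-width = 1.645·√0.001341626/1.021141 = 0.05901.
So the interval runs from 0.7241 to 0.8421.

(0.7241, 0.8421)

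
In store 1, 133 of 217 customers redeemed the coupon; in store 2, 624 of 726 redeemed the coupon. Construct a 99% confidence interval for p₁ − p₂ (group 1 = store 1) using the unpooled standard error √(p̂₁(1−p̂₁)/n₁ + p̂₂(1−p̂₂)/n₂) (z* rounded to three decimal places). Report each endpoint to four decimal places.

p̂₁ = 133/217 = 0.61290, p̂₂ = 624/726 = 0.85950; p̂₁ − p̂₂ = -0.24660.
SE = √(0.001093331 + 0.000166332) = √0.001259663 = 0.035492.
For 99% confidence, z* = 2.576. Margin of error = 0.09143.
CI: -0.24660 ± 0.09143 = (-0.3380, -0.1552).

(-0.3380, -0.1552)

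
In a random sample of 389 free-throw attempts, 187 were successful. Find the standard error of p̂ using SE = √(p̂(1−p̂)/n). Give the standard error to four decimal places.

The sample proportion is 187/389 = 0.48072.
p̂(1−p̂) = 0.48072·0.51928 = 0.249628.
SE = √(0.249628/389) = 0.0253.

SE = 0.0253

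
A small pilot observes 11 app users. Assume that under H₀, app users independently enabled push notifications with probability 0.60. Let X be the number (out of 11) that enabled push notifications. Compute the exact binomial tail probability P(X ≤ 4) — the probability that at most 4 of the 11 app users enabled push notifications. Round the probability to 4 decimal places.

P = 0.0994

X is binomial with n = 11 and p = 0.60.
P(X ≤ 4) = Σ_{j=0}^{4} C(11,j)·0.60^j·0.40^{11−j}.
= 0.000042 + 0.000692 + 0.005190 + 0.023357 + 0.070071 = 0.0994.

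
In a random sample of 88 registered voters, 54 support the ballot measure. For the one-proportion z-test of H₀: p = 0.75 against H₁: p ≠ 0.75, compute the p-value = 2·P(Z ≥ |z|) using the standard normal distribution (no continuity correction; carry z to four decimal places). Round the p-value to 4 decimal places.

The sample proportion is 54/88 = 0.61364.
Null standard error: √(0.75·0.25/88) = √0.002130682 = 0.046159.
Test statistic (full precision, shown to 4 dp): z = (54/88 − 0.75)/SE₀ ≈ -2.9542.
p-value = 2·P(Z ≥ |z|) with z = -2.9542 → 0.0031.

p-value = 0.0031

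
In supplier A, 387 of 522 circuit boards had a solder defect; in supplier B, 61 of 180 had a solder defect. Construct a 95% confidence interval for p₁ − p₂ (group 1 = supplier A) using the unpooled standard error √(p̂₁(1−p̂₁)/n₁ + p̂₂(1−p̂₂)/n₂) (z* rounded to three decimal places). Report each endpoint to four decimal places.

p̂₁ = 387/522 = 0.74138, p̂₂ = 61/180 = 0.33889; p̂₁ − p̂₂ = 0.40249.
SE = √(0.000367310 + 0.001244684) = √0.001611994 = 0.040150.
z* = 1.960 at the 95% level. Margin = 1.960·0.040150 = 0.07869.
So the interval runs from 0.3238 to 0.4812.

(0.3238, 0.4812)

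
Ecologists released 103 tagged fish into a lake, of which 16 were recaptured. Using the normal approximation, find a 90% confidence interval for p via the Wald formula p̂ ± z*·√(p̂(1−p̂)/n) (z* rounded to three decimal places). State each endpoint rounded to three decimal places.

With x = 16 successes in n = 103, p̂ = 0.15534.
Standard error of p̂: √(0.131209/103) = √0.001273877 = 0.035691.
For 90% confidence, z* = 1.645.
Margin = 1.645·0.035691 = 0.05871.
So the interval runs from 0.097 to 0.214.

(0.097, 0.214)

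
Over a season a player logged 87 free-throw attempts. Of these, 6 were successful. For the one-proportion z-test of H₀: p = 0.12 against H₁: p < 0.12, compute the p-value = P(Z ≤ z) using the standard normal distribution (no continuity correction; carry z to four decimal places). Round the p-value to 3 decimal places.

p-value = 0.071

The sample proportion is 6/87 = 0.06897.
SE₀ = √(0.12·0.88/87) = 0.034840.
z = (p̂ − p₀)/SE = (6/87 − 0.12)/0.034840 ≈ -1.4648.
p-value = P(Z ≤ z) with z = -1.4648 → 0.071.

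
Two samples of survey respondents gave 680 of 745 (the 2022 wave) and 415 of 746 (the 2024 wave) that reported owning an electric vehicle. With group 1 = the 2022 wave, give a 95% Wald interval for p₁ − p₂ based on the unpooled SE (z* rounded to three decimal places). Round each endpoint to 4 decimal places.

(0.3154, 0.3975)

p̂₁ = 0.91275, p̂₂ = 0.55630, so the observed difference is 0.35645.
SE = √(0.000106894 + 0.000330872) = √0.000437766 = 0.020923.
z* = 1.960 at the 95% level. Margin of error = 0.04101.
So the interval runs from 0.3154 to 0.3975.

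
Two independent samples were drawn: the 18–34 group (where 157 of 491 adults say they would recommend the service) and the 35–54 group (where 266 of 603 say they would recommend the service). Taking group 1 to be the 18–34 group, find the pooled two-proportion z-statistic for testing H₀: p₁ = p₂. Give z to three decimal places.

z = -4.100

Sample proportions: p̂₁ = 157/491 = 0.31976 and p̂₂ = 266/603 = 0.44113.
Pooling: p̂ = 423/1094 = 0.38665.
SE = √[p̂(1−p̂)(1/n₁+1/n₂)] = √[0.38665·0.61335·(1/491+1/603)] ≈ 0.029602.
z = -0.12137/0.029602 = -4.100.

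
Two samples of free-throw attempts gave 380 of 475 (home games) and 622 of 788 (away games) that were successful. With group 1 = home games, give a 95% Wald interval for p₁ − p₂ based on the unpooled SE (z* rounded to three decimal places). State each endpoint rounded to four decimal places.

p̂₁ = 380/475 = 0.80000, p̂₂ = 622/788 = 0.78934; p̂₁ − p̂₂ = 0.01066.
Unpooled SE = √(p̂₁(1−p̂₁)/n₁ + p̂₂(1−p̂₂)/n₂) = √(0.000336842 + 0.000211018) = 0.023406.
z* = 1.960 at the 95% level. Margin = 1.960·0.023406 = 0.04588.
CI: 0.01066 ± 0.04588 = (-0.0352, 0.0565).

(-0.0352, 0.0565)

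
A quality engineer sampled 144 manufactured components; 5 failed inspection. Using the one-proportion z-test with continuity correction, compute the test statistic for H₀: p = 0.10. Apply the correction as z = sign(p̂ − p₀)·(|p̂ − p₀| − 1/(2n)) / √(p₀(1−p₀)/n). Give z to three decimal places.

p̂ = 5/144 = 0.03472. p̂ − p₀ = -0.065278.
Continuity correction 1/(2n) = 1/288 = 0.003472.
Corrected numerator: |-0.065278| − 0.003472 = 0.061806.
Under H₀, SE = √(p₀(1−p₀)/n) = √(0.10·0.90/144) = √0.000625000 = 0.025000.
z = (−)0.061806/0.025000 = -2.472.

z = -2.472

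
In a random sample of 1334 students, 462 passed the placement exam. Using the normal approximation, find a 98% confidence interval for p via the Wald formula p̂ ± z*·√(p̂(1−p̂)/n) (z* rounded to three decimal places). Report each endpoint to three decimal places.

(0.316, 0.377)

The sample proportion is 462/1334 = 0.34633.
SE(p̂) = √(0.34633·0.65367/1334) = 0.013027.
For 98% confidence, z* = 2.326.
Margin of error: 2.326 × 0.013027 = 0.03030.
Interval: 0.34633 ± 0.03030 → (0.316, 0.377).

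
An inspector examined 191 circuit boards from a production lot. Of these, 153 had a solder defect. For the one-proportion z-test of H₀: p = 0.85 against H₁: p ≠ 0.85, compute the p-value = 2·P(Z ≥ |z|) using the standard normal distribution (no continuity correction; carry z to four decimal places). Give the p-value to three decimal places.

p-value = 0.058

With x = 153 successes in n = 191, p̂ = 0.80105.
Under H₀, SE = √(p₀(1−p₀)/n) = √(0.85·0.15/191) = √0.000667539 = 0.025837.
Test statistic (full precision, shown to 4 dp): z = (153/191 − 0.85)/SE₀ ≈ -1.8947.
From the standard normal, 2·P(Z ≥ |z|) = 0.058.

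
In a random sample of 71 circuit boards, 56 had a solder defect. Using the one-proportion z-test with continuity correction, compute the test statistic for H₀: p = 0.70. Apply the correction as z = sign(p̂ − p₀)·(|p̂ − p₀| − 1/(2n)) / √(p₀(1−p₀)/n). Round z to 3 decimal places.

z = 1.502

p̂ = 56/71 = 0.78873. p̂ − p₀ = 0.088732.
1/(2n) = 0.007042.
Corrected numerator: |0.088732| − 0.007042 = 0.081690.
Null standard error: √(0.70·0.30/71) = √0.002957746 = 0.054385.
z = +0.081690/0.054385 = 1.502.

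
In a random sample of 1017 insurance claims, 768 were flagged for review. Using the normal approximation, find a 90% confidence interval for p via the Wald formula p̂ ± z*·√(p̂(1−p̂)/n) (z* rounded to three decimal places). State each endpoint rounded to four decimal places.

(0.7330, 0.7773)

The sample proportion is 768/1017 = 0.75516.
SE(p̂) = √(0.75516·0.24484/1017) = 0.013483.
z* = 1.645 at the 90% level.
Margin of error: 1.645 × 0.013483 = 0.02218.
Interval: 0.75516 ± 0.02218 → (0.7330, 0.7773).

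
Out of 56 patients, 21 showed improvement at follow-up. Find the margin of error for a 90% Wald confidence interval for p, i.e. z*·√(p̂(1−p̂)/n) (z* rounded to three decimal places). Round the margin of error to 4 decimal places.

The sample proportion is 21/56 = 0.37500.
Standard error of p̂: √(0.234375/56) = √0.004185268 = 0.064694.
z* = 1.645 at the 90% level.
So ME = 0.1064.

ME = 0.1064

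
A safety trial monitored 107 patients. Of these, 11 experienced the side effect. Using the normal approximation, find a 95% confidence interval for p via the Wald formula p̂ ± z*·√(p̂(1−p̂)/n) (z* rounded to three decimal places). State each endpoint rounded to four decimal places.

The sample proportion is 11/107 = 0.10280.
SE = √(p̂(1−p̂)/n) = √(0.092235/107) = 0.029360.
For 95% confidence, z* = 1.960.
Margin of error: 1.960 × 0.029360 = 0.05755.
So the interval runs from 0.0453 to 0.1603.

(0.0453, 0.1603)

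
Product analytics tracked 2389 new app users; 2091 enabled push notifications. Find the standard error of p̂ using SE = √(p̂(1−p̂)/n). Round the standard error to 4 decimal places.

The sample proportion is 2091/2389 = 0.87526.
p̂(1−p̂) = 0.109180.
SE = √(0.109180/2389) = 0.0068.

SE = 0.0068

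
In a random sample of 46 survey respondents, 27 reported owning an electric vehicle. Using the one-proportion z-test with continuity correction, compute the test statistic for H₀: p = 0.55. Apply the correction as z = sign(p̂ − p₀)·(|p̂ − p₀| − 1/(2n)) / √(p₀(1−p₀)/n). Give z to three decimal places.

z = 0.356

p̂ = 27/46 = 0.58696. p̂ − p₀ = 0.036957.
1/(2n) = 0.010870.
Corrected numerator: |0.036957| − 0.010870 = 0.026087.
SE₀ = √(0.55·0.45/46) = 0.073351.
z = +0.026087/0.073351 = 0.356.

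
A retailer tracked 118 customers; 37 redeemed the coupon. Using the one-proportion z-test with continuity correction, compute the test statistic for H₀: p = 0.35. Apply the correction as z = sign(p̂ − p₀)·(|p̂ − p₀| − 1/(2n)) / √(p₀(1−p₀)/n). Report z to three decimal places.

p̂ = 37/118 = 0.31356. p̂ − p₀ = -0.036441.
1/(2n) = 0.004237.
Corrected numerator: |-0.036441| − 0.004237 = 0.032204.
Null standard error: √(0.35·0.65/118) = √0.001927966 = 0.043909.
z = −0.032204/0.043909 = -0.733.

z = -0.733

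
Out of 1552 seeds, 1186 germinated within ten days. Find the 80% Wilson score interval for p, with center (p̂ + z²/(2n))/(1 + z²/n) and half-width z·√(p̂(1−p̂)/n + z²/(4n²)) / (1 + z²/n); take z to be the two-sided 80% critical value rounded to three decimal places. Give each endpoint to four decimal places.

(0.7501, 0.7777)

Here p̂ = 1186/1552 = 0.76418 and z = 1.282 (z² = 1.643524).
Denominator 1 + z²/n = 1 + 1.643524/1552 = 1.001059.
Center = (0.76418 + 0.000529)/1.001059 = 0.76390.
Radicand: p̂(1−p̂)/n + z²/(4n²) = 0.000116116 + 0.000000171 = 0.000116287.
Half-width = z·√(radicand)/denom = 1.282·0.010784/1.001059 = 0.01381.
CI: 0.76390 ± 0.01381 = (0.7501, 0.7777).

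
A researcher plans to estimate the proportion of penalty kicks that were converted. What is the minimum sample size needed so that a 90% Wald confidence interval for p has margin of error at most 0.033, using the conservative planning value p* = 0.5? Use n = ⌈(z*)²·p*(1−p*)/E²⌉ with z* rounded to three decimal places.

z* = 1.645 at the 90% level.
p*(1−p*) = 0.50·0.50 = 0.2500.
(z*)²·p*(1−p*)/E² = 2.706025·0.2500/0.001089 = 621.218.
Rounding up, n = 622.

n = 622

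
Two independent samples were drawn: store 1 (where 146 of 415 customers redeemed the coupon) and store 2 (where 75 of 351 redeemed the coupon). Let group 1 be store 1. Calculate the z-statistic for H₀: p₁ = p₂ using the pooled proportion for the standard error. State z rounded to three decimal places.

z = 4.204

p̂₁ = 146/415 = 0.35181, p̂₂ = 75/351 = 0.21368.
Pooled p̂ = (146+75)/(415+351) = 221/766 = 0.28851.
Pooled SE = √[0.2052727·0.00525864] ≈ 0.032855.
z = (p̂₁ − p̂₂)/SE = (0.35181 − 0.21368)/0.032855 = 0.13813/0.032855 = 4.204.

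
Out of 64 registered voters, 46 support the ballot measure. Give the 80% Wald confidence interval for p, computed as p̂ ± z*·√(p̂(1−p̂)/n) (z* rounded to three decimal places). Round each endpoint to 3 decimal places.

Sample proportion p̂ = 46/64 = 0.71875.
Standard error of p̂: √(0.202148/64) = √0.003158569 = 0.056201.
z* = 1.282 at the 80% level.
Margin = 1.282·0.056201 = 0.07205.
Interval: 0.71875 ± 0.07205 → (0.647, 0.791).

(0.647, 0.791)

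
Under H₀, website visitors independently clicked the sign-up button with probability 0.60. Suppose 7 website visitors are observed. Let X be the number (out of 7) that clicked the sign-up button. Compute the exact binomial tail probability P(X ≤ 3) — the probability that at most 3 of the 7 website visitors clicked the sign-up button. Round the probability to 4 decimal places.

P = 0.2898

X ~ Binomial(n=7, p=0.60).
P(X ≤ 3) = C(7,0)·0.60^0·0.40^7 + C(7,1)·0.60^1·0.40^6 + C(7,2)·0.60^2·0.40^5 + C(7,3)·0.60^3·0.40^4.
= 0.001638 + 0.017203 + 0.077414 + 0.193536 = 0.2898.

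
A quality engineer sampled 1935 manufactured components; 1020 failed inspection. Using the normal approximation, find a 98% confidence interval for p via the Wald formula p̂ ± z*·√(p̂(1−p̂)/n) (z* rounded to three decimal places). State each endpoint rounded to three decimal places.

Sample proportion p̂ = 1020/1935 = 0.52713.
SE = √(p̂(1−p̂)/n) = √(0.249264/1935) = 0.011350.
z* = 2.326 at the 98% level.
Margin = 2.326·0.011350 = 0.02640.
So the interval runs from 0.501 to 0.554.

(0.501, 0.554)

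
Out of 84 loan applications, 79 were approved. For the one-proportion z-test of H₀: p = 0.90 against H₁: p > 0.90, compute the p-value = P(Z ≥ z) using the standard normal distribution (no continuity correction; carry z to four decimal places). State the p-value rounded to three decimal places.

With x = 79 successes in n = 84, p̂ = 0.94048.
SE₀ = √(0.90·0.10/84) = 0.032733.
z = (p̂ − p₀)/SE = (79/84 − 0.90)/0.032733 ≈ 1.2366.
From the standard normal, P(Z ≥ z) = 0.108.

p-value = 0.108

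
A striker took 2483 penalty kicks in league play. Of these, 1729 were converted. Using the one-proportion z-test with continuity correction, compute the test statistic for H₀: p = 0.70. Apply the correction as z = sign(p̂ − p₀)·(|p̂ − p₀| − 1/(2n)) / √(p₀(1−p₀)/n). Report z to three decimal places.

z = -0.377

p̂ = 1729/2483 = 0.69634. p̂ − p₀ = -0.003665.
1/(2n) = 0.000201.
Corrected numerator: |-0.003665| − 0.000201 = 0.003464.
Under H₀, SE = √(p₀(1−p₀)/n) = √(0.70·0.30/2483) = √0.000084575 = 0.009196.
z = −0.003464/0.009196 = -0.377.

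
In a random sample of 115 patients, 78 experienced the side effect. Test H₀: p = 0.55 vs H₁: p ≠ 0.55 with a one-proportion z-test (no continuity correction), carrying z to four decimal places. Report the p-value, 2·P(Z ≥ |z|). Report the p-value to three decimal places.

The sample proportion is 78/115 = 0.67826.
Under H₀, SE = √(p₀(1−p₀)/n) = √(0.55·0.45/115) = √0.002152174 = 0.046392.
Test statistic (full precision, shown to 4 dp): z = (78/115 − 0.55)/SE₀ ≈ 2.7647.
From the standard normal, 2·P(Z ≥ |z|) = 0.006.

p-value = 0.006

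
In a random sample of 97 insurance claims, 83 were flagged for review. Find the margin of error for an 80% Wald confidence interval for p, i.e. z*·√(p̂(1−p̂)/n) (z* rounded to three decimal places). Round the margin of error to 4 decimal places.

ME = 0.0457

p̂ = 83/97 = 0.85567.
Standard error of p̂: √(0.123499/97) = √0.001273183 = 0.035682.
The 80% critical value is z* = 1.282.
Margin of error = z*·SE = 1.282 × 0.035682 = 0.0457.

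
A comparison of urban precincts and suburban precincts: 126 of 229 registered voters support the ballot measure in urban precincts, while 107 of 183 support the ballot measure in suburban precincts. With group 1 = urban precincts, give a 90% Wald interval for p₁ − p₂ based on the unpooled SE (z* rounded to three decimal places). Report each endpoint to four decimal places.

(-0.1152, 0.0462)

p̂₁ = 126/229 = 0.55022, p̂₂ = 107/183 = 0.58470; p̂₁ − p̂₂ = -0.03448.
Unpooled SE = √(p̂₁(1−p̂₁)/n₁ + p̂₂(1−p̂₂)/n₂) = √(0.001080690 + 0.001326918) = 0.049067.
z* = 1.645 at the 90% level. Margin of error = 0.08072.
So the interval runs from -0.1152 to 0.0462.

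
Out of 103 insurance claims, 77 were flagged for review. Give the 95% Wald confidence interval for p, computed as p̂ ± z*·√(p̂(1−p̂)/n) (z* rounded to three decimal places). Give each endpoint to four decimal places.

With x = 77 successes in n = 103, p̂ = 0.74757.
SE = √(p̂(1−p̂)/n) = √(0.188708/103) = 0.042803.
The 95% critical value is z* = 1.960.
Margin of error: 1.960 × 0.042803 = 0.08389.
CI: 0.74757 ± 0.08389 = (0.6637, 0.8315).

(0.6637, 0.8315)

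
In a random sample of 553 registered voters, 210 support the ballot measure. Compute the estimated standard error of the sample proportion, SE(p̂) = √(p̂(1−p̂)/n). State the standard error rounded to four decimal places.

SE = 0.0206

Sample proportion p̂ = 210/553 = 0.37975.
p̂(1−p̂) = 0.37975·0.62025 = 0.235540.
SE = √(0.235540/553) = 0.0206.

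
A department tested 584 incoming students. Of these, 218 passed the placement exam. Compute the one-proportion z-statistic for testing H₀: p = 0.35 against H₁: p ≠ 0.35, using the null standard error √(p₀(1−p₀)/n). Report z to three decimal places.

z = 1.180

p̂ = 218/584 = 0.37329.
SE₀ = √(0.35·0.65/584) = 0.019737.
z = (0.37329 − 0.35)/0.019737 = 0.02329/0.019737 = 1.180.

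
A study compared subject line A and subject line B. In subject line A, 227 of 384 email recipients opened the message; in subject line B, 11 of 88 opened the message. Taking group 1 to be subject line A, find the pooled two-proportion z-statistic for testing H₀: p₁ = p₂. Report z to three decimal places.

p̂₁ = 227/384 = 0.59115, p̂₂ = 11/88 = 0.12500.
Pooling: p̂ = 238/472 = 0.50424.
SE = √[p̂(1−p̂)(1/n₁+1/n₂)] = √[0.50424·0.49576·(1/384+1/88)] ≈ 0.059091.
z = (p̂₁ − p̂₂)/SE = (0.59115 − 0.12500)/0.059091 = 0.46615/0.059091 = 7.889.

z = 7.889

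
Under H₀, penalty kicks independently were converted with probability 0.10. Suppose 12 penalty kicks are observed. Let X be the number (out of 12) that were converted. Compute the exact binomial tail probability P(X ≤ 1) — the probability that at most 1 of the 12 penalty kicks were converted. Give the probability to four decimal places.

P = 0.6590

X is binomial with n = 12 and p = 0.10.
P(X ≤ 1) = C(12,0)·0.10^0·0.90^12 + C(12,1)·0.10^1·0.90^11.
= 0.282430 + 0.376573 = 0.6590.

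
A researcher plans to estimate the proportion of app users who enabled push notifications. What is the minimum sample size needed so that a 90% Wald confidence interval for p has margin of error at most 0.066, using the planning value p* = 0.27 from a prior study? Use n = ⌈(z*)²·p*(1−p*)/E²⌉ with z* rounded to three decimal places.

For 90% confidence, z* = 1.645.
p*(1−p*) = 0.1971.
(z*)²·p*(1−p*)/E² = 2.706025·0.1971/0.004356 = 122.442.
⌈122.442⌉ = 123.

n = 123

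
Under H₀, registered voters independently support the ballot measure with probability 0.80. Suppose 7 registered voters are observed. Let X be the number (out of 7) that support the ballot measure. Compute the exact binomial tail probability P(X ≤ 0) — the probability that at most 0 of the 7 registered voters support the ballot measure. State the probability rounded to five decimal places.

X is binomial with n = 7 and p = 0.80.
P(X ≤ 0) = C(7,0)·0.80^0·0.20^7.
= 0.000013 = 0.00001.

P = 0.00001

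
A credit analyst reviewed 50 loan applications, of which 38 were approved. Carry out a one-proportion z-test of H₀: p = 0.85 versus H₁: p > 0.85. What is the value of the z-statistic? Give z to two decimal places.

With x = 38 successes in n = 50, p̂ = 0.76000.
Null standard error: √(0.85·0.15/50) = √0.002550000 = 0.050498.
Test statistic: z = -0.09000/0.050498 = -1.78.

z = -1.78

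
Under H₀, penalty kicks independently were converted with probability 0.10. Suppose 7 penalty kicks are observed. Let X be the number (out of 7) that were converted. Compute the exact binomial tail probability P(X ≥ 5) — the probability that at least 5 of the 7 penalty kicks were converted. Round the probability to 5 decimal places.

X is binomial with n = 7 and p = 0.10.
P(X ≥ 5) = C(7,5)·0.10^5·0.90^2 + C(7,6)·0.10^6·0.90^1 + C(7,7)·0.10^7·0.90^0.
= 0.000170 + 0.000006 + 0.000000 = 0.00018.

P = 0.00018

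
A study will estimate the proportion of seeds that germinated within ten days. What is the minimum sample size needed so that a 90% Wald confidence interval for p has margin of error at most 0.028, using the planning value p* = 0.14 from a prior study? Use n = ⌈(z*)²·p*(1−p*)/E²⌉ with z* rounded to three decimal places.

n = 416

For 90% confidence, z* = 1.645.
p*(1−p*) = 0.14·0.86 = 0.1204.
Required n before rounding: 2.706025 × 0.1204 / 0.028² = 415.568.
⌈415.568⌉ = 416.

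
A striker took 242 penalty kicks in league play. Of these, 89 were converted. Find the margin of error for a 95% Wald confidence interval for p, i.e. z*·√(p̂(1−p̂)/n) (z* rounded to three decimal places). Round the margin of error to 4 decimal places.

ME = 0.0608

The sample proportion is 89/242 = 0.36777.
Standard error of p̂: √(0.232515/242) = √0.000960805 = 0.030997.
z* = 1.960 at the 95% level.
So ME = 0.0608.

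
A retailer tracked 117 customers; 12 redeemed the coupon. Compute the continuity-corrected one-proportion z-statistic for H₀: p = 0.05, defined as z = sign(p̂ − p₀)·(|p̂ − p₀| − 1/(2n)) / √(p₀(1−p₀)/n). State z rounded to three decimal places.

The sample proportion is 12/117 = 0.10256. p̂ − p₀ = 0.052564.
Continuity correction 1/(2n) = 1/234 = 0.004274.
Corrected numerator: |0.052564| − 0.004274 = 0.048290.
Null standard error: √(0.05·0.95/117) = √0.000405983 = 0.020149.
z = (+)0.048290/0.020149 = 2.397.

z = 2.397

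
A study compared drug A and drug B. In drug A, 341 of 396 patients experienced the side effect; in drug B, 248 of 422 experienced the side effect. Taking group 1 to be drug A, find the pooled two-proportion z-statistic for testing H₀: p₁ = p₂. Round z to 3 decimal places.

p̂₁ = 341/396 = 0.86111, p̂₂ = 248/422 = 0.58768.
Pooled p̂ = (341+248)/(396+422) = 589/818 = 0.72005.
SE = √[p̂(1−p̂)(1/n₁+1/n₂)] = √[0.72005·0.27995·(1/396+1/422)] ≈ 0.031412.
z = (p̂₁ − p̂₂)/SE = (0.86111 − 0.58768)/0.031412 = 0.27343/0.031412 = 8.705.

z = 8.705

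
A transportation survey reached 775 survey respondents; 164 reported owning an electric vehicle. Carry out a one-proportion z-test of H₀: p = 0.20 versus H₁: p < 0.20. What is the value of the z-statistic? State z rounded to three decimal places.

z = 0.808

Sample proportion p̂ = 164/775 = 0.21161.
Under H₀, SE = √(p₀(1−p₀)/n) = √(0.20·0.80/775) = √0.000206452 = 0.014368.
z = (0.21161 − 0.20)/0.014368 = 0.01161/0.014368 = 0.808.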